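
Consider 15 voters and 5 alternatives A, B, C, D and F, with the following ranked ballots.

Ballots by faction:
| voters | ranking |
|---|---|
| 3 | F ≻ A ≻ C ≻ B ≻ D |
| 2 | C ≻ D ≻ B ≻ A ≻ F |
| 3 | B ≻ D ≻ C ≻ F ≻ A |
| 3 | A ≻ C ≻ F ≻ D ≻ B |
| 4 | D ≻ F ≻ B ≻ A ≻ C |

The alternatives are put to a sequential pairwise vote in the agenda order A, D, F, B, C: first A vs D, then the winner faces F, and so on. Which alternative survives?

Round 1: A vs D — 6–9, D advances.
Round 2: D vs F — 9–6, D advances.
Round 3: D vs B — 9–6, D advances.
Round 4: D vs C — 7–8, C advances.
The agenda winner is C.

C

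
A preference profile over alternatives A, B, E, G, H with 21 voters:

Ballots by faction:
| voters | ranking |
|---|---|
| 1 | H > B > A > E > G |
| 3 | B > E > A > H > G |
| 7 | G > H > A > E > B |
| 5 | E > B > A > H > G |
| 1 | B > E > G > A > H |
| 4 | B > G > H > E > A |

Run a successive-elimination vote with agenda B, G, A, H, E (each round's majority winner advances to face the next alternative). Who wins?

E

Round 1: B vs G — 14–7, B advances.
Round 2: B vs A — 14–7, B advances.
Round 3: B vs H — 13–8, B advances.
Round 4: B vs E — 9–12, E advances.
The agenda winner is E.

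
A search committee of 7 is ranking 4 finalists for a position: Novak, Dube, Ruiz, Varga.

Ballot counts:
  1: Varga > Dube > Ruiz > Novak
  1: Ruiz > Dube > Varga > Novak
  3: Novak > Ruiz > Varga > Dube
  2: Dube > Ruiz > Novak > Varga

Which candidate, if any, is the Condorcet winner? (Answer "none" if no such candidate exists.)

Ruiz

Pairwise majorities:
Novak vs Dube: 3 for Novak, 4 for Dube — Dube by 4–3.
Novak vs Ruiz: Novak is ranked higher on 3 ballots, Ruiz on 4. Ruiz wins 4–3.
Novak vs Varga: 3+2 = 5 for Novak, 2 for Varga — Novak by 5–2.
Dube vs Ruiz: 1+2 = 3 for Dube, 4 for Ruiz — Ruiz by 4–3.
Dube vs Varga: Dube is ranked higher on 1+2 = 3 ballots, Varga on 4. Varga wins 4–3.
Ruiz vs Varga: 6 to 1, Ruiz.
Ruiz beats each of Novak, Dube, Varga — Ruiz is the Condorcet winner.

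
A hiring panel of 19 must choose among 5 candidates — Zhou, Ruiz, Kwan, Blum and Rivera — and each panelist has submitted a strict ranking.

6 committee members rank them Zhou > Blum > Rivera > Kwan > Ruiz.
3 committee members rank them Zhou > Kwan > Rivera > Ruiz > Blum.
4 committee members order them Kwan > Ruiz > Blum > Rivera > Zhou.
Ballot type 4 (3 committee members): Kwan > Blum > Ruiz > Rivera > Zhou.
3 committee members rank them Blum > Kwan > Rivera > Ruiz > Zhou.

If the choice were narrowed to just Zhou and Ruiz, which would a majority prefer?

Ruiz

Ballots ranking Zhou above Ruiz: 6 + 3 = 9.
Ballots ranking Ruiz above Zhou: 19 − 9 = 10.
Ruiz wins the head-to-head 10–9.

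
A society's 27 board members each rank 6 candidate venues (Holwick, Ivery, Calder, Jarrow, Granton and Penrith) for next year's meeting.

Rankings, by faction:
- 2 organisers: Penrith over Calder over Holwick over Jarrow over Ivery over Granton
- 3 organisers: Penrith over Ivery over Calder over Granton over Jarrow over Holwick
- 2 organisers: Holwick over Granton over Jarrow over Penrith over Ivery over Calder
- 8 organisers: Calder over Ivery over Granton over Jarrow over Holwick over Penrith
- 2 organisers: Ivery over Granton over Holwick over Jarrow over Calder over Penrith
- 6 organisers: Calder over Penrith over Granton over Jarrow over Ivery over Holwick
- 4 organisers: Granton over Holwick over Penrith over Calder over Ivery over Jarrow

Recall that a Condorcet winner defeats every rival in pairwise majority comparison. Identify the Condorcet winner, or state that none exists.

Check each pair by majority over 27 ballots:
Holwick vs Ivery: Ivery, 19–8.
Holwick vs Calder: Calder wins 19–8.
Holwick vs Jarrow: Jarrow, 17–10.
Holwick vs Granton: Granton, 23–4.
Holwick vs Penrith: Holwick wins 16–11.
Ivery vs Calder: Calder wins 20–7.
Ivery–Jarrow: Ivery 17–10.
Ivery–Granton: Ivery 15–12.
Ivery vs Penrith: Penrith wins 17–10.
Calder–Jarrow: Calder 23–4.
Calder vs Granton: Calder, 19–8.
Calder–Penrith: Calder 16–11.
Jarrow–Granton: Granton 25–2.
Jarrow vs Penrith: Penrith wins 15–12.
Granton vs Penrith: Granton, 16–11.
Calder defeats every rival head-to-head and is the Condorcet winner.

Calder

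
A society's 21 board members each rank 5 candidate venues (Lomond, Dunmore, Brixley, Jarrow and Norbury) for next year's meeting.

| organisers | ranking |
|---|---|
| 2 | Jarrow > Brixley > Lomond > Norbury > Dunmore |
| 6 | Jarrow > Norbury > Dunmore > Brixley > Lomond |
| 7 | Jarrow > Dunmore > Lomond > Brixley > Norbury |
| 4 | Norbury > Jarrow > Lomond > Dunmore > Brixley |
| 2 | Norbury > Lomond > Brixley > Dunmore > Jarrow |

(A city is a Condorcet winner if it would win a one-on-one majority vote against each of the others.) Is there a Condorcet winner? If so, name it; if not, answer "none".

Jarrow

Pairwise majorities:
Lomond vs Dunmore: Dunmore, 13–8.
Lomond vs Brixley: Lomond wins 13–8.
Lomond vs Jarrow: Jarrow, 19–2.
Lomond vs Norbury: Norbury wins 12–9.
Dunmore–Brixley: Dunmore 17–4.
Dunmore vs Jarrow: Jarrow wins 19–2.
Dunmore vs Norbury: Norbury, 14–7.
Brixley vs Jarrow: Jarrow wins 19–2.
Brixley vs Norbury: Norbury wins 12–9.
Jarrow vs Norbury: Jarrow, 15–6.
Jarrow defeats every rival head-to-head and is the Condorcet winner.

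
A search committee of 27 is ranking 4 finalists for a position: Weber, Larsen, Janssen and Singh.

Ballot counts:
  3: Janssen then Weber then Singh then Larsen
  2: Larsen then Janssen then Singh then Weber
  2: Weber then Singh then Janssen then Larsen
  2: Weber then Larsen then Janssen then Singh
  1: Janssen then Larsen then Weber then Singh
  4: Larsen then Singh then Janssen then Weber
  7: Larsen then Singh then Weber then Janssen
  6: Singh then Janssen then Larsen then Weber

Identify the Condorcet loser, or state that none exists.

Weber

Pairwise majorities:
Weber vs Larsen: Larsen, 20–7.
Weber vs Janssen: Janssen wins 16–11.
Weber vs Singh: Singh wins 19–8.
Larsen vs Janssen: Larsen is ranked higher on 2+2+4+7 = 15 ballots, Janssen on 12. Larsen wins 15–12.
Larsen vs Singh: Larsen is ranked higher on 2+2+1+4+7 = 16 ballots, Singh on 11. Larsen wins 16–11.
Janssen vs Singh: Singh wins 19–8.
Weber is beaten in every head-to-head and is the Condorcet loser.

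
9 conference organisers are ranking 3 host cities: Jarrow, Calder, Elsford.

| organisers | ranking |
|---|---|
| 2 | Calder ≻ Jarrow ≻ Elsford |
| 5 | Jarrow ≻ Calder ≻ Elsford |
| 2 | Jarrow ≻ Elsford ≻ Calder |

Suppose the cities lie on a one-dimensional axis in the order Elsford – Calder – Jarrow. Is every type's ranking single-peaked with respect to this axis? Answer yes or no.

Axis positions: Elsford=1, Calder=2, Jarrow=3.
Type 1 (peak Calder at position 2): ranking walks positions 2-3-1, expanding outward from the peak — single-peaked.
Type 2 (peak Jarrow at position 3): ranking walks positions 3-2-1, expanding outward from the peak — single-peaked.
Type 3: ranking walks positions 3-1-2; Elsford is ranked above Calder even though Calder lies between Elsford and the peak Jarrow on the axis — preferences dip and rise again. Not single-peaked.
Type 3 violates single-peakedness, so the profile is not single-peaked on this axis.

no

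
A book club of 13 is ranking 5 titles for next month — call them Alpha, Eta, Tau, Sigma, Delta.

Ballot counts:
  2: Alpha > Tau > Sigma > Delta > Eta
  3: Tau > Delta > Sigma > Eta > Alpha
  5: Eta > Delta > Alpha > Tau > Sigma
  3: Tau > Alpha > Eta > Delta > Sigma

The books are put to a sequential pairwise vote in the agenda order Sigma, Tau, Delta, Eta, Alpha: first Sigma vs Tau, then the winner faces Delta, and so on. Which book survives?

Alpha

Round 1: Sigma vs Tau — 0–13, Tau advances.
Round 2: Tau vs Delta — 8–5, Tau advances.
Round 3: Tau vs Eta — 8–5, Tau advances.
Round 4: Tau vs Alpha — 6–7, Alpha advances.
The agenda winner is Alpha.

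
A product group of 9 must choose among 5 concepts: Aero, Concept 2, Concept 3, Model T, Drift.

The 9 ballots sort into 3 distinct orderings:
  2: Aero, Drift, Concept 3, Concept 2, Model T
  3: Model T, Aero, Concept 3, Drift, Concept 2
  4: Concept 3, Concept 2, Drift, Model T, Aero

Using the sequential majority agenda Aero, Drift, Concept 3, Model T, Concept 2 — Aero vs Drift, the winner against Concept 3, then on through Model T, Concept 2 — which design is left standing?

Round 1: Aero vs Drift — 5–4, Aero advances.
Round 2: Aero vs Concept 3 — 5–4, Aero advances.
Round 3: Aero vs Model T — 2–7, Model T advances.
Round 4: Model T vs Concept 2 — 3–6, Concept 2 advances.
The agenda winner is Concept 2.

Concept 2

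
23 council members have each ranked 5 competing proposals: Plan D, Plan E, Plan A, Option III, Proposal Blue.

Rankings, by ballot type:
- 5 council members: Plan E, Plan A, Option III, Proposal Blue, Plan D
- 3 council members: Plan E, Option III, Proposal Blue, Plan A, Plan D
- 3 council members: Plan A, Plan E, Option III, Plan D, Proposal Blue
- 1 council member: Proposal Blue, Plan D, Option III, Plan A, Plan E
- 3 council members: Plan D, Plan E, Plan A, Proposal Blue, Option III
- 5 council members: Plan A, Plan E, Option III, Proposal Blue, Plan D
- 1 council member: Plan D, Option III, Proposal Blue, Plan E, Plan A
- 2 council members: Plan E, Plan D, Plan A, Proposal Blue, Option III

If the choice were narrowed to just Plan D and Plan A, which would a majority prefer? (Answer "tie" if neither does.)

Ballots ranking Plan D above Plan A: 1 + 3 + 1 + 2 = 7.
Ballots ranking Plan A above Plan D: 23 − 7 = 16.
Plan A wins the head-to-head 16–7.

Plan A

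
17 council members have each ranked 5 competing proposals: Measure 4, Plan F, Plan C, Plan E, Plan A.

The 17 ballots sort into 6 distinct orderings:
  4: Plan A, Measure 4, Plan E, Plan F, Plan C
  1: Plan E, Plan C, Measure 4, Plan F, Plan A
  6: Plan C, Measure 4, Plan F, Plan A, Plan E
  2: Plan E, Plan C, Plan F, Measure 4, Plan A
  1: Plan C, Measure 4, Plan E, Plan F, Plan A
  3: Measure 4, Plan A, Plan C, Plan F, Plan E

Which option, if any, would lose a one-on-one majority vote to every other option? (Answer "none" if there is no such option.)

Head-to-head results (17 council members):
Measure 4–Plan F: Measure 4 15–2.
Measure 4 vs Plan C: Measure 4 is ranked higher on 4+3 = 7 ballots, Plan C on 10. Plan C wins 10–7.
Measure 4 vs Plan E: Measure 4 preferred on 4+6+1+3 = 14 ballots; Measure 4 wins 14–3.
Measure 4 vs Plan A: Measure 4 is ranked higher on 1+6+2+1+3 = 13 ballots, Plan A on 4. Measure 4 wins 13–4.
Plan F vs Plan C: 4 to 13, Plan C.
Plan F vs Plan E: Plan F, 9–8.
Plan F vs Plan A: Plan F preferred on 1+6+2+1 = 10 ballots; Plan F wins 10–7.
Plan C vs Plan E: 10 to 7, Plan C.
Plan C vs Plan A: 1+6+2+1 = 10 for Plan C, 7 for Plan A — Plan C by 10–7.
Plan E–Plan A: Plan A 13–4.
Plan E is beaten in every head-to-head and is the Condorcet loser.

Plan E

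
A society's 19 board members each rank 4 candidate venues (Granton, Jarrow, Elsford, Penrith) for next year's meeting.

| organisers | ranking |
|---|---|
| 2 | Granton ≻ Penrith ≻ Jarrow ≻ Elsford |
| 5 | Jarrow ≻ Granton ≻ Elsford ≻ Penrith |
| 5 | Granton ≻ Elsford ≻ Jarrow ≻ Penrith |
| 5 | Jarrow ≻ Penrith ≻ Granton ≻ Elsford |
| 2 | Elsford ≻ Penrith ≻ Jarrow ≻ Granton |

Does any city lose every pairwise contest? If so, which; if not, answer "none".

Head-to-head results (19 organisers):
Granton vs Jarrow: Jarrow, 12–7.
Granton vs Elsford: Granton, 17–2.
Granton vs Penrith: Granton, 12–7.
Jarrow vs Elsford: Jarrow, 12–7.
Jarrow vs Penrith: Jarrow, 15–4.
Elsford vs Penrith: 5+5+2 = 12 for Elsford, 7 for Penrith — Elsford by 12–7.
Only Penrith has no wins; Penrith is the Condorcet loser.

Penrith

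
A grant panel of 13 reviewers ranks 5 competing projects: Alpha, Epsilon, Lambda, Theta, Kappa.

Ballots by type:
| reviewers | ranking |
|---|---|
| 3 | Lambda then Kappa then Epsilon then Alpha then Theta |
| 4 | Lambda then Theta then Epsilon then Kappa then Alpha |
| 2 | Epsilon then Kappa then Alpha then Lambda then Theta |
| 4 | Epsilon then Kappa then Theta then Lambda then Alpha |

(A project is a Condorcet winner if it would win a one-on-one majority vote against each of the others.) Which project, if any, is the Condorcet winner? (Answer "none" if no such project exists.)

Lambda

Check each pair by majority over 13 ballots:
Alpha vs Epsilon: Epsilon wins 13–0.
Alpha vs Lambda: Alpha preferred on 2 ballots; Lambda wins 11–2.
Alpha vs Theta: Theta wins 8–5.
Alpha vs Kappa: Kappa wins 13–0.
Epsilon vs Lambda: 6 to 7, Lambda.
Epsilon vs Theta: 3+2+4 = 9 for Epsilon, 4 for Theta — Epsilon by 9–4.
Epsilon vs Kappa: Epsilon preferred on 4+2+4 = 10 ballots; Epsilon wins 10–3.
Lambda vs Theta: 3+4+2 = 9 for Lambda, 4 for Theta — Lambda by 9–4.
Lambda–Kappa: Lambda 7–6.
Theta vs Kappa: 4 to 9, Kappa.
Lambda defeats every rival head-to-head and is the Condorcet winner.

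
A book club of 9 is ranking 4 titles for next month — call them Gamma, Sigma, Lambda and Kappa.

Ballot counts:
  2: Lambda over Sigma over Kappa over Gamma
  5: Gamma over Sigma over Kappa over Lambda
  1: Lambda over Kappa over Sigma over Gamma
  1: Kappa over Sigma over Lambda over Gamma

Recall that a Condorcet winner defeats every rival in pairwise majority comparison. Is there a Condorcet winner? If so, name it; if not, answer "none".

Head-to-head results (9 members):
Gamma vs Sigma: Gamma is ranked higher on 5 ballots, Sigma on 4. Gamma wins 5–4.
Gamma vs Lambda: Gamma, 5–4.
Gamma vs Kappa: Gamma is ranked higher on 5 ballots, Kappa on 4. Gamma wins 5–4.
Sigma vs Lambda: Sigma is ranked higher on 5+1 = 6 ballots, Lambda on 3. Sigma wins 6–3.
Sigma–Kappa: Sigma 7–2.
Lambda vs Kappa: Kappa wins 6–3.
Gamma wins every pairwise contest, so Gamma is the Condorcet winner.

Gamma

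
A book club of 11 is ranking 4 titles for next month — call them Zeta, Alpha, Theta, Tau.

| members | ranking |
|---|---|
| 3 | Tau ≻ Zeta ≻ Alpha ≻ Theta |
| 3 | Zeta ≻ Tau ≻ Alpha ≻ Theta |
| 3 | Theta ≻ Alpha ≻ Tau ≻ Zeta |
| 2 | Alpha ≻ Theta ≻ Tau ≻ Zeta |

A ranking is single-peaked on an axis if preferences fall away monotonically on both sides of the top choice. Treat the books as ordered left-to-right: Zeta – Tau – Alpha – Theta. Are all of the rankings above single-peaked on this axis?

yes

Axis positions: Zeta=1, Tau=2, Alpha=3, Theta=4.
Group 1 (peak Tau at position 2): ranking walks positions 2-1-3-4, expanding outward from the peak — single-peaked.
Group 2 (peak Zeta at position 1): ranking walks positions 1-2-3-4, expanding outward from the peak — single-peaked.
Group 3 (peak Theta at position 4): ranking walks positions 4-3-2-1, expanding outward from the peak — single-peaked.
Group 4 (peak Alpha at position 3): ranking walks positions 3-4-2-1, expanding outward from the peak — single-peaked.
Every ranking is single-peaked on this axis.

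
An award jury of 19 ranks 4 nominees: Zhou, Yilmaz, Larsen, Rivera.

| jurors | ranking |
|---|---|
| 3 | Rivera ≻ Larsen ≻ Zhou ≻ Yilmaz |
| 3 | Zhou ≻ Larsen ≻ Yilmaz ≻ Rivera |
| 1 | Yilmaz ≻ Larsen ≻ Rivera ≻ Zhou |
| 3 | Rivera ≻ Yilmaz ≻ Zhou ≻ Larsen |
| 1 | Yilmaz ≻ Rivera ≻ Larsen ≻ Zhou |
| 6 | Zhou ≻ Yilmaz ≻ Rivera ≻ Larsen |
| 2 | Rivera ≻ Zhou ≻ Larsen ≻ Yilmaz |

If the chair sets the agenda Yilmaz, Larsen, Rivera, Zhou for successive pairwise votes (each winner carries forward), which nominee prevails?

Zhou

Round 1: Yilmaz vs Larsen — 11–8, Yilmaz advances.
Round 2: Yilmaz vs Rivera — 11–8, Yilmaz advances.
Round 3: Yilmaz vs Zhou — 5–14, Zhou advances.
Zhou survives the agenda.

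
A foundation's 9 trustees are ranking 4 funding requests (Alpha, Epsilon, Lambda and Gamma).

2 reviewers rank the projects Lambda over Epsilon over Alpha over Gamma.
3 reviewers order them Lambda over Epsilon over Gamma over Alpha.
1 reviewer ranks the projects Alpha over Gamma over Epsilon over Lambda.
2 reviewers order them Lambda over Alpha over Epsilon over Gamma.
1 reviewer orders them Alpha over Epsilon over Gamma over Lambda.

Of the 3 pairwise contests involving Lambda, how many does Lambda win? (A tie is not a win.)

3

Lambda against each rival (9 reviewers):
Lambda vs Alpha: Lambda is ranked higher on 2+3+2 = 7 ballots, Alpha on 2. Lambda wins 7–2.
Lambda vs Epsilon: 2+3+2 = 7 for Lambda, 2 for Epsilon — Lambda by 7–2.
Lambda vs Gamma: Lambda is ranked higher on 2+3+2 = 7 ballots, Gamma on 2. Lambda wins 7–2.
Lambda beats Alpha, Epsilon, Gamma — 3 pairwise wins.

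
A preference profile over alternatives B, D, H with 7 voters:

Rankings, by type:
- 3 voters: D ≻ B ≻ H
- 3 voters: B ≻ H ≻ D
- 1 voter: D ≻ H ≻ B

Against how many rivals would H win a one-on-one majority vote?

0

H against each rival (7 voters):
H vs B: B wins 6–1.
H vs D: H is ranked higher on 3 ballots, D on 4. D wins 4–3.
H beats no one; loses to B, D — 0 pairwise wins.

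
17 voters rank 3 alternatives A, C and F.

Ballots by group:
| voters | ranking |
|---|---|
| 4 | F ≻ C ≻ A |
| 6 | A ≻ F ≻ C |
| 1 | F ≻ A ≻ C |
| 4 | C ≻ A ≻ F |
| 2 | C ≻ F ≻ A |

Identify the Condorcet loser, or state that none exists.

Pairwise majorities:
A vs C: C wins 10–7.
A vs F: A is ranked higher on 6+4 = 10 ballots, F on 7. A wins 10–7.
C vs F: F wins 11–6.
No alternative is winless: A beats F; C beats A; F beats C. There is no Condorcet loser.

none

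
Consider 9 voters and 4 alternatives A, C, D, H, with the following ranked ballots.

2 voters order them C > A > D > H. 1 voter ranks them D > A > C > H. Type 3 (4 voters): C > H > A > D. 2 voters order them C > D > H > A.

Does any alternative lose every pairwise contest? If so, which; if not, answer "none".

Pairwise majorities:
A vs C: C, 8–1.
A vs D: A, 6–3.
A vs H: A is ranked higher on 2+1 = 3 ballots, H on 6. H wins 6–3.
C–D: C 8–1.
C vs H: 9 to 0, C.
D vs H: D preferred on 2+1+2 = 5 ballots; D wins 5–4.
Each alternative has at least one pairwise win (A beats D; C beats A; D beats H; H beats A) — no Condorcet loser.

none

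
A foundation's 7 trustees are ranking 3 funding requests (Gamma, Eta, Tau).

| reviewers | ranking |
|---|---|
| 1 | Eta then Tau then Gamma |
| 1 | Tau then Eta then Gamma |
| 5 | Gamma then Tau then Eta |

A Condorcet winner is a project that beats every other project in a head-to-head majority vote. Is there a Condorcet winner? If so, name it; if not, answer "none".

Check each pair by majority over 7 ballots:
Gamma vs Eta: 5 to 2, Gamma.
Gamma vs Tau: 5 for Gamma, 2 for Tau — Gamma by 5–2.
Eta vs Tau: Eta is ranked higher on 1 ballot, Tau on 6. Tau wins 6–1.
Gamma wins every pairwise contest, so Gamma is the Condorcet winner.

Gamma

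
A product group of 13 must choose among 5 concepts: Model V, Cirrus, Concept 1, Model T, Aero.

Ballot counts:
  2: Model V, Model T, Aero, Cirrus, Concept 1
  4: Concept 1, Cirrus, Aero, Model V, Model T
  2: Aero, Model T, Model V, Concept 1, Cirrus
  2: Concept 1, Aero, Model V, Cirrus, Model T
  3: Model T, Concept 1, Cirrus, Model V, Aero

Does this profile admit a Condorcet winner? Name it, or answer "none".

Pairwise majorities:
Model V vs Cirrus: Cirrus, 7–6.
Model V–Concept 1: Concept 1 9–4.
Model V vs Model T: Model V wins 8–5.
Model V vs Aero: Aero wins 8–5.
Cirrus vs Concept 1: Concept 1 wins 11–2.
Cirrus vs Model T: Model T, 7–6.
Cirrus vs Aero: Cirrus wins 7–6.
Concept 1 vs Model T: Model T wins 7–6.
Concept 1–Aero: Concept 1 9–4.
Model T vs Aero: Aero, 8–5.
Each design drops at least one matchup (Model V loses to Cirrus; Cirrus loses to Concept 1; Concept 1 loses to Model T; Model T loses to Model V; Aero loses to Cirrus); the cycle Model V → Model T → Cirrus → Model V rules out a Condorcet winner.

none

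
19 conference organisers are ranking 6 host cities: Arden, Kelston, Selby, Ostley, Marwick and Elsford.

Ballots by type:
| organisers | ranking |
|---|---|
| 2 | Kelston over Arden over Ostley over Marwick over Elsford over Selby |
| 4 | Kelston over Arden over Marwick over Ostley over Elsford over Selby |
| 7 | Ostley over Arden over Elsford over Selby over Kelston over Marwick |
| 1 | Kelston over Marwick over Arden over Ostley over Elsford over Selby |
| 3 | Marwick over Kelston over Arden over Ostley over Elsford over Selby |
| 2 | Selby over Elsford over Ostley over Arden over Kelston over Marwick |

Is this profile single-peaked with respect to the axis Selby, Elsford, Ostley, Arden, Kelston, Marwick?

Axis positions: Selby=1, Elsford=2, Ostley=3, Arden=4, Kelston=5, Marwick=6.
Type 1 (peak Kelston at position 5): ranking walks positions 5-4-3-6-2-1, expanding outward from the peak — single-peaked.
Type 2 (peak Kelston at position 5): ranking walks positions 5-4-6-3-2-1, expanding outward from the peak — single-peaked.
Type 3 (peak Ostley at position 3): ranking walks positions 3-4-2-1-5-6, expanding outward from the peak — single-peaked.
Type 4 (peak Kelston at position 5): ranking walks positions 5-6-4-3-2-1, expanding outward from the peak — single-peaked.
Type 5 (peak Marwick at position 6): ranking walks positions 6-5-4-3-2-1, expanding outward from the peak — single-peaked.
Type 6 (peak Selby at position 1): ranking walks positions 1-2-3-4-5-6, expanding outward from the peak — single-peaked.
Every ranking is single-peaked on this axis.

yes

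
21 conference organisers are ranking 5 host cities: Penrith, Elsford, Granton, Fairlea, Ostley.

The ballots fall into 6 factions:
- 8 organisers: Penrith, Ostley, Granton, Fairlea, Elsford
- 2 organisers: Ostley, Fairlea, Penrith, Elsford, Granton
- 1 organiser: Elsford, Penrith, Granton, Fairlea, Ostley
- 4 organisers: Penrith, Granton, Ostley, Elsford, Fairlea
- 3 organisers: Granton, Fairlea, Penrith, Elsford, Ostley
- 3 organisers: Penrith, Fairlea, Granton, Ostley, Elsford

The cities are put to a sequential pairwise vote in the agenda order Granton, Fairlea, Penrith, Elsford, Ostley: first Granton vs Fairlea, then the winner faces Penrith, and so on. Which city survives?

Round 1: Granton vs Fairlea — 16–5, Granton advances.
Round 2: Granton vs Penrith — 3–18, Penrith advances.
Round 3: Penrith vs Elsford — 20–1, Penrith advances.
Round 4: Penrith vs Ostley — 19–2, Penrith advances.
The agenda winner is Penrith.

Penrith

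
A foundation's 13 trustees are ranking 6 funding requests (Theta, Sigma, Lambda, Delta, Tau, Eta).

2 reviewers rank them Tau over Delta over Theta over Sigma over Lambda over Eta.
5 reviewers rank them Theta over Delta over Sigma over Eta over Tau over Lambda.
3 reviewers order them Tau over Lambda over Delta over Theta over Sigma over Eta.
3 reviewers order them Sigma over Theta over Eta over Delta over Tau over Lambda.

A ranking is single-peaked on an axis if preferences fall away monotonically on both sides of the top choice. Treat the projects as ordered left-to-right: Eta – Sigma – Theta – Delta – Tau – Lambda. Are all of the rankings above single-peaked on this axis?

yes

Axis positions: Eta=1, Sigma=2, Theta=3, Delta=4, Tau=5, Lambda=6.
Group 1 (peak Tau at position 5): ranking walks positions 5-4-3-2-6-1, expanding outward from the peak — single-peaked.
Group 2 (peak Theta at position 3): ranking walks positions 3-4-2-1-5-6, expanding outward from the peak — single-peaked.
Group 3 (peak Tau at position 5): ranking walks positions 5-6-4-3-2-1, expanding outward from the peak — single-peaked.
Group 4 (peak Sigma at position 2): ranking walks positions 2-3-1-4-5-6, expanding outward from the peak — single-peaked.
Every ranking is single-peaked on this axis.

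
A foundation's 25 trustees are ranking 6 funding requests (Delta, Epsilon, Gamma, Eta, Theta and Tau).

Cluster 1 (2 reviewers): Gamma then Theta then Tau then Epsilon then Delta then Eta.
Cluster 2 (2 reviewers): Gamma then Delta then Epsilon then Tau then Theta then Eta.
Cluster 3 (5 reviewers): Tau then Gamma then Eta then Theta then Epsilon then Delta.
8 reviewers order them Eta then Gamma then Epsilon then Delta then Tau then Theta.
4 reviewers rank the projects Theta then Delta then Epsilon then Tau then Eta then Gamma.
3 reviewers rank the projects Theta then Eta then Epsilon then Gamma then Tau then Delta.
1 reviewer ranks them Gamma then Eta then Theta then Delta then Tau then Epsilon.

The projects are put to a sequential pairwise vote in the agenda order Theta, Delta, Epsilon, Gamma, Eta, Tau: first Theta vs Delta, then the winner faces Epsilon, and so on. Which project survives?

Tau

Round 1: Theta vs Delta — 15–10, Theta advances.
Round 2: Theta vs Epsilon — 15–10, Theta advances.
Round 3: Theta vs Gamma — 7–18, Gamma advances.
Round 4: Gamma vs Eta — 10–15, Eta advances.
Round 5: Eta vs Tau — 12–13, Tau advances.
Tau survives the agenda.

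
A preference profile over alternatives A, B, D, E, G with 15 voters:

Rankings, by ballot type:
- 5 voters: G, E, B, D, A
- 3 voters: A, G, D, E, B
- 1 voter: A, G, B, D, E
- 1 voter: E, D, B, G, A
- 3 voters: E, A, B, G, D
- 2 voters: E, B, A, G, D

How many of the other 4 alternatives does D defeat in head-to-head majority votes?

D against each rival (15 voters):
D vs A: 6 to 9, A.
D vs B: B wins 11–4.
D vs E: D preferred on 3+1 = 4 ballots; E wins 11–4.
D vs G: 1 to 14, G.
D beats no one; loses to A, B, E, G — 0 pairwise wins.

0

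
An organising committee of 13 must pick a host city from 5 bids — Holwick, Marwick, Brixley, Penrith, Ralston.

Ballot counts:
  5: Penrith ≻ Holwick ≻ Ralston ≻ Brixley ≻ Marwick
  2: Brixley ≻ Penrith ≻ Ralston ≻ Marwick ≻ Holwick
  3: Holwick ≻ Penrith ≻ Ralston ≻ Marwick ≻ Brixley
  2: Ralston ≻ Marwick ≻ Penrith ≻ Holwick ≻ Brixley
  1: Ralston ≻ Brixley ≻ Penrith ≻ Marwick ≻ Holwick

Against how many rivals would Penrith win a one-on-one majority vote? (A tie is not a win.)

4

Penrith against each rival (13 organisers):
Penrith–Holwick: Penrith 10–3.
Penrith vs Marwick: Penrith, 11–2.
Penrith–Brixley: Penrith 10–3.
Penrith vs Ralston: Penrith is ranked higher on 5+2+3 = 10 ballots, Ralston on 3. Penrith wins 10–3.
Penrith beats Holwick, Marwick, Brixley, Ralston — 4 pairwise wins.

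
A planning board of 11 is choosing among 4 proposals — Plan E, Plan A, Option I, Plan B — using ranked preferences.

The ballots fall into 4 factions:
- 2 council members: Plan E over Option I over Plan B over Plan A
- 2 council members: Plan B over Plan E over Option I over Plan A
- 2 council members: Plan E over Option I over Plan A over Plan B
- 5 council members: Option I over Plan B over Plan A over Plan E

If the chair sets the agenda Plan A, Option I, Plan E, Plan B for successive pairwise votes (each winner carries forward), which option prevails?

Plan B

Round 1: Plan A vs Option I — 0–11, Option I advances.
Round 2: Option I vs Plan E — 5–6, Plan E advances.
Round 3: Plan E vs Plan B — 4–7, Plan B advances.
Plan B survives the agenda.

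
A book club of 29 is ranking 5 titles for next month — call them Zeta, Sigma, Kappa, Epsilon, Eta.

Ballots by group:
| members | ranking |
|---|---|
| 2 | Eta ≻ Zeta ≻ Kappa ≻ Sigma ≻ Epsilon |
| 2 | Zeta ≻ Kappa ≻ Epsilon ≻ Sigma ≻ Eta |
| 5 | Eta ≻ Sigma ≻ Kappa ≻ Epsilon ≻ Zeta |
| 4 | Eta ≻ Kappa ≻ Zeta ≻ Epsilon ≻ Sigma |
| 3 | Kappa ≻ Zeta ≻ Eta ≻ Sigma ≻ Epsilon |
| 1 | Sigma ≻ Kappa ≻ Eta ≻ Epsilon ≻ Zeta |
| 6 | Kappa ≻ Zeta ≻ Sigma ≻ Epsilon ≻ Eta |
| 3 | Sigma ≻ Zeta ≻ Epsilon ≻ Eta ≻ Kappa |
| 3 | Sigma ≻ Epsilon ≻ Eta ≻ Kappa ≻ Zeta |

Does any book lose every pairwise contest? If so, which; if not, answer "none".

Epsilon

Pairwise majorities:
Zeta vs Sigma: 2+2+4+3+6 = 17 for Zeta, 12 for Sigma — Zeta by 17–12.
Zeta vs Kappa: Zeta is ranked higher on 2+2+3 = 7 ballots, Kappa on 22. Kappa wins 22–7.
Zeta vs Epsilon: Zeta, 20–9.
Zeta vs Eta: Eta wins 15–14.
Sigma vs Kappa: 12 to 17, Kappa.
Sigma vs Epsilon: 23 for Sigma, 6 for Epsilon — Sigma by 23–6.
Sigma vs Eta: Sigma, 15–14.
Kappa vs Epsilon: Kappa preferred on 23 ballots; Kappa wins 23–6.
Kappa vs Eta: Kappa is ranked higher on 2+3+1+6 = 12 ballots, Eta on 17. Eta wins 17–12.
Epsilon vs Eta: Epsilon preferred on 2+6+3+3 = 14 ballots; Eta wins 15–14.
Epsilon loses to every other book — it is the Condorcet loser.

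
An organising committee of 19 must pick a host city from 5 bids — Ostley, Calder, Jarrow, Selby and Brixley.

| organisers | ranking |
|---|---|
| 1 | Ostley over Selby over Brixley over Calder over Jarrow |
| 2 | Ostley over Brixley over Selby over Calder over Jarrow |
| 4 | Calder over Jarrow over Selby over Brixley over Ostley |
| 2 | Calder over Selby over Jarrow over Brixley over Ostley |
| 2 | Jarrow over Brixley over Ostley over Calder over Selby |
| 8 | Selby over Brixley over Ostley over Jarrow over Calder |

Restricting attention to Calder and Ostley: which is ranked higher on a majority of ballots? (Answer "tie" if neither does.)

Ballots ranking Calder above Ostley: 4 + 2 = 6.
Ballots ranking Ostley above Calder: 19 − 6 = 13.
Ostley wins the head-to-head 13–6.

Ostley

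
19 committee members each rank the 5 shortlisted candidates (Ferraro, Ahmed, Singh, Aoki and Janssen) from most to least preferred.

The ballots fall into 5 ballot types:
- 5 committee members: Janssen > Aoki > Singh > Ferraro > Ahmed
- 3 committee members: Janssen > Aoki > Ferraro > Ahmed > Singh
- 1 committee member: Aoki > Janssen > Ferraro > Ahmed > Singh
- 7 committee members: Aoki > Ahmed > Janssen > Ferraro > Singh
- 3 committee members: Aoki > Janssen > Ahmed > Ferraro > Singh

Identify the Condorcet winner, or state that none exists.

Pairwise majorities:
Ferraro vs Ahmed: Ahmed, 10–9.
Ferraro vs Singh: Ferraro, 14–5.
Ferraro vs Aoki: Aoki wins 19–0.
Ferraro–Janssen: Janssen 19–0.
Ahmed vs Singh: Ahmed wins 14–5.
Ahmed vs Aoki: Aoki wins 19–0.
Ahmed–Janssen: Janssen 12–7.
Singh vs Aoki: Aoki wins 19–0.
Singh vs Janssen: Janssen, 19–0.
Aoki–Janssen: Aoki 11–8.
Aoki wins every pairwise contest, so Aoki is the Condorcet winner.

Aoki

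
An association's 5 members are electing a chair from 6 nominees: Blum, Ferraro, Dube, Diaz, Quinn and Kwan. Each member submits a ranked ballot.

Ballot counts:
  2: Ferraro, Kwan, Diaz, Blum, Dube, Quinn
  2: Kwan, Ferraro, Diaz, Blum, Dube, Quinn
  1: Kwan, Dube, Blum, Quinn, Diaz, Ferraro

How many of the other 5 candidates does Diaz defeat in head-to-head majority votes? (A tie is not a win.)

Diaz against each rival (5 voters):
Diaz vs Blum: Diaz wins 4–1.
Diaz vs Ferraro: Diaz preferred on 1 ballot; Ferraro wins 4–1.
Diaz vs Dube: 4 to 1, Diaz.
Diaz–Quinn: Diaz 4–1.
Diaz–Kwan: Kwan 5–0.
Diaz beats Blum, Dube, Quinn; loses to Ferraro, Kwan — 3 pairwise wins.

3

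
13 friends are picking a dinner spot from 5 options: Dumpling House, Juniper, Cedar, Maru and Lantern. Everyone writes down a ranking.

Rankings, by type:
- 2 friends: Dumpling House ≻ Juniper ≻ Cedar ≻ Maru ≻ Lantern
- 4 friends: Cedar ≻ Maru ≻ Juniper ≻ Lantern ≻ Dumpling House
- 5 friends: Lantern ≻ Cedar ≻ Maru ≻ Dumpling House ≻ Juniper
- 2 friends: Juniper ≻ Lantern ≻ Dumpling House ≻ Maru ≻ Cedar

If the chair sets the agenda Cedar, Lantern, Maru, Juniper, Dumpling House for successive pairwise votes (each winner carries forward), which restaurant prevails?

Dumpling House

Round 1: Cedar vs Lantern — 6–7, Lantern advances.
Round 2: Lantern vs Maru — 7–6, Lantern advances.
Round 3: Lantern vs Juniper — 5–8, Juniper advances.
Round 4: Juniper vs Dumpling House — 6–7, Dumpling House advances.
The agenda winner is Dumpling House.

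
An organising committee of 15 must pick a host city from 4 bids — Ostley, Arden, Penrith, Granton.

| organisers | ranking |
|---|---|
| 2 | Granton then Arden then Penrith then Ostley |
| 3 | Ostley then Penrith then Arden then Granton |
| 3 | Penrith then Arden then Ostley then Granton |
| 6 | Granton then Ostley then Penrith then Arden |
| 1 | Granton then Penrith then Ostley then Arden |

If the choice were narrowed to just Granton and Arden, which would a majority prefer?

Ballots ranking Granton above Arden: 2 + 6 + 1 = 9.
Ballots ranking Arden above Granton: 15 − 9 = 6.
Granton wins the head-to-head 9–6.

Granton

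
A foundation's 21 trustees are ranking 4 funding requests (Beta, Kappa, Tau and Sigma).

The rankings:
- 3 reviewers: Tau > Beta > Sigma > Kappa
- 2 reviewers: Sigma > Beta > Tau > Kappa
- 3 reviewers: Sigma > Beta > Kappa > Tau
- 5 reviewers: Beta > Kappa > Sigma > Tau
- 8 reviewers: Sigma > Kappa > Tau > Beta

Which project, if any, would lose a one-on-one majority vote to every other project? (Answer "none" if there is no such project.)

none

Head-to-head results (21 reviewers):
Beta vs Kappa: Beta is ranked higher on 3+2+3+5 = 13 ballots, Kappa on 8. Beta wins 13–8.
Beta vs Tau: 10 to 11, Tau.
Beta vs Sigma: Sigma, 13–8.
Kappa vs Tau: 3+5+8 = 16 for Kappa, 5 for Tau — Kappa by 16–5.
Kappa vs Sigma: Sigma, 16–5.
Tau vs Sigma: Tau preferred on 3 ballots; Sigma wins 18–3.
Each project has at least one pairwise win (Beta beats Kappa; Kappa beats Tau; Tau beats Beta; Sigma beats Beta) — no Condorcet loser.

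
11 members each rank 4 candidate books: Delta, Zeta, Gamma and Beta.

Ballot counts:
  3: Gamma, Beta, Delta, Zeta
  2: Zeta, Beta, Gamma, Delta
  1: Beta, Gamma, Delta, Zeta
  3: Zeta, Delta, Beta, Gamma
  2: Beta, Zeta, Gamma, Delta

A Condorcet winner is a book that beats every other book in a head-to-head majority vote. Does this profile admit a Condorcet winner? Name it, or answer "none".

Check each pair by majority over 11 ballots:
Delta–Zeta: Zeta 7–4.
Delta vs Gamma: Gamma, 8–3.
Delta vs Beta: Beta wins 8–3.
Zeta vs Gamma: Zeta, 7–4.
Zeta vs Beta: Beta, 6–5.
Gamma vs Beta: Beta wins 8–3.
Beta beats each of Delta, Zeta, Gamma — Beta is the Condorcet winner.

Beta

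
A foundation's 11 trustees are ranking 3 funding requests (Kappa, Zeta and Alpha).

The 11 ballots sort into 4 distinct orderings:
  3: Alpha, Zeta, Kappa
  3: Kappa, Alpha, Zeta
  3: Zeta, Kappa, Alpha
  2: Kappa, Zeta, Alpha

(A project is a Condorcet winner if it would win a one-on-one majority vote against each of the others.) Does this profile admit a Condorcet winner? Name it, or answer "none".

none

Pairwise majorities:
Kappa vs Zeta: Zeta wins 6–5.
Kappa vs Alpha: Kappa, 8–3.
Zeta–Alpha: Alpha 6–5.
Every project loses at least once (Kappa loses to Zeta; Zeta loses to Alpha; Alpha loses to Kappa). The majority relation contains the cycle Kappa beats Alpha beats Zeta beats Kappa, so there is no Condorcet winner.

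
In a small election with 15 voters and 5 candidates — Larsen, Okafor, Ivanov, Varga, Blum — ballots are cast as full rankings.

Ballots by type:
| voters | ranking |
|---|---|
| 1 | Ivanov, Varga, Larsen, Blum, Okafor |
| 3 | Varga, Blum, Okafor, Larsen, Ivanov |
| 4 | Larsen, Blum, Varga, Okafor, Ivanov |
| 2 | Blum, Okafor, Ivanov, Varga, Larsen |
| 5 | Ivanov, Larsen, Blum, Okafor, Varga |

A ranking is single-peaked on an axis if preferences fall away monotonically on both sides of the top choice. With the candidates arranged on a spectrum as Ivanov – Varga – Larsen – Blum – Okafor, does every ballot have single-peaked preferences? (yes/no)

Axis positions: Ivanov=1, Varga=2, Larsen=3, Blum=4, Okafor=5.
Type 1 (peak Ivanov at position 1): ranking walks positions 1-2-3-4-5, expanding outward from the peak — single-peaked.
Type 2: ranking walks positions 2-4-5-3-1; Blum is ranked above Larsen even though Larsen lies between Blum and the peak Varga on the axis — preferences dip and rise again. Not single-peaked.
Type 3 (peak Larsen at position 3): ranking walks positions 3-4-2-5-1, expanding outward from the peak — single-peaked.
Type 4: ranking walks positions 4-5-1-2-3; Ivanov is ranked above Larsen even though Larsen lies between Ivanov and the peak Blum on the axis — preferences dip and rise again. Not single-peaked.
Type 5: ranking walks positions 1-3-4-5-2; Larsen is ranked above Varga even though Varga lies between Larsen and the peak Ivanov on the axis — preferences dip and rise again. Not single-peaked.
Type 2 violates single-peakedness, so the profile is not single-peaked on this axis.

no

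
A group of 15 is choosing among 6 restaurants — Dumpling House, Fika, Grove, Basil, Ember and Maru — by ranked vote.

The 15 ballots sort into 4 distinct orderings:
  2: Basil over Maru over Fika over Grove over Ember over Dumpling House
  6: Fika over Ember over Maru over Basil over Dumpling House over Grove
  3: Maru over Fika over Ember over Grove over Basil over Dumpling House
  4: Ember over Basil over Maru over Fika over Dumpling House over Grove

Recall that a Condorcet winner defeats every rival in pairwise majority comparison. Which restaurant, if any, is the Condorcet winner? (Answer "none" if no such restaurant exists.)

Pairwise majorities:
Dumpling House vs Fika: Dumpling House is ranked higher on 0 ballots, Fika on 15. Fika wins 15–0.
Dumpling House vs Grove: Dumpling House is ranked higher on 6+4 = 10 ballots, Grove on 5. Dumpling House wins 10–5.
Dumpling House vs Basil: Dumpling House preferred on 0 ballots; Basil wins 15–0.
Dumpling House vs Ember: 0 to 15, Ember.
Dumpling House vs Maru: 0 for Dumpling House, 15 for Maru — Maru by 15–0.
Fika vs Grove: 2+6+3+4 = 15 for Fika, 0 for Grove — Fika by 15–0.
Fika vs Basil: Fika is ranked higher on 6+3 = 9 ballots, Basil on 6. Fika wins 9–6.
Fika vs Ember: 11 to 4, Fika.
Fika vs Maru: 6 to 9, Maru.
Grove vs Basil: Grove preferred on 3 ballots; Basil wins 12–3.
Grove vs Ember: 2 for Grove, 13 for Ember — Ember by 13–2.
Grove vs Maru: 0 to 15, Maru.
Basil vs Ember: 2 to 13, Ember.
Basil vs Maru: 6 to 9, Maru.
Ember vs Maru: Ember is ranked higher on 6+4 = 10 ballots, Maru on 5. Ember wins 10–5.
Every restaurant loses at least once (Dumpling House loses to Fika; Fika loses to Maru; Grove loses to Dumpling House; Basil loses to Fika; Ember loses to Fika; Maru loses to Ember). The majority relation contains the cycle Fika beats Ember beats Maru beats Fika, so there is no Condorcet winner.

none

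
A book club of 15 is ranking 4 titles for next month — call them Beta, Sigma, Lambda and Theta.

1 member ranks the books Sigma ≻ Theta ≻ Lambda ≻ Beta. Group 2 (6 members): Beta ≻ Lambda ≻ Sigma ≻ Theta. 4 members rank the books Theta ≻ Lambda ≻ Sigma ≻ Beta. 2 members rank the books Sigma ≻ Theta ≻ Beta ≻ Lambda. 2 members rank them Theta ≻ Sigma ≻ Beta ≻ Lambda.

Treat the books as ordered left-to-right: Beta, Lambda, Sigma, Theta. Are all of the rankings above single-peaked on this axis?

no

Axis positions: Beta=1, Lambda=2, Sigma=3, Theta=4.
Group 1 (peak Sigma at position 3): ranking walks positions 3-4-2-1, expanding outward from the peak — single-peaked.
Group 2 (peak Beta at position 1): ranking walks positions 1-2-3-4, expanding outward from the peak — single-peaked.
Group 3: ranking walks positions 4-2-3-1; Lambda is ranked above Sigma even though Sigma lies between Lambda and the peak Theta on the axis — preferences dip and rise again. Not single-peaked.
Group 4: ranking walks positions 3-4-1-2; Beta is ranked above Lambda even though Lambda lies between Beta and the peak Sigma on the axis — preferences dip and rise again. Not single-peaked.
Group 5: ranking walks positions 4-3-1-2; Beta is ranked above Lambda even though Lambda lies between Beta and the peak Theta on the axis — preferences dip and rise again. Not single-peaked.
Group 3 violates single-peakedness, so the profile is not single-peaked on this axis.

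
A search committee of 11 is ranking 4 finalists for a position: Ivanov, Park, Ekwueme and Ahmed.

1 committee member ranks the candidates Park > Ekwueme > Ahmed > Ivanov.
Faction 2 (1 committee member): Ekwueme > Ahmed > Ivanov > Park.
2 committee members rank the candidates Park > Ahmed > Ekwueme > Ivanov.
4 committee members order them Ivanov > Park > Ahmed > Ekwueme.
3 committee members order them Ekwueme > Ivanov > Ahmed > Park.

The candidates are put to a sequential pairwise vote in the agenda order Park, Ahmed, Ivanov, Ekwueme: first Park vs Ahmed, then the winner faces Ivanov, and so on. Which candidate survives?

Ekwueme

Round 1: Park vs Ahmed — 7–4, Park advances.
Round 2: Park vs Ivanov — 3–8, Ivanov advances.
Round 3: Ivanov vs Ekwueme — 4–7, Ekwueme advances.
The agenda winner is Ekwueme.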